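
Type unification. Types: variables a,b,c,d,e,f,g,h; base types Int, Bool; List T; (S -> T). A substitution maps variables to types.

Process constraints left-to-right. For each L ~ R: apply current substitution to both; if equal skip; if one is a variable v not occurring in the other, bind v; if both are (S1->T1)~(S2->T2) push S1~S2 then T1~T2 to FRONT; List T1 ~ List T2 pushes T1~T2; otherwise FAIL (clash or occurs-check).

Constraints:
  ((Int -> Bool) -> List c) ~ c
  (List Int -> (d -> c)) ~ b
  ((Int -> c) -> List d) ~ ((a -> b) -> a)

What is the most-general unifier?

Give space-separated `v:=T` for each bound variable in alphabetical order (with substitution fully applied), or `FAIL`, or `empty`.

Answer: FAIL

Derivation:
step 1: unify ((Int -> Bool) -> List c) ~ c  [subst: {-} | 2 pending]
  occurs-check fail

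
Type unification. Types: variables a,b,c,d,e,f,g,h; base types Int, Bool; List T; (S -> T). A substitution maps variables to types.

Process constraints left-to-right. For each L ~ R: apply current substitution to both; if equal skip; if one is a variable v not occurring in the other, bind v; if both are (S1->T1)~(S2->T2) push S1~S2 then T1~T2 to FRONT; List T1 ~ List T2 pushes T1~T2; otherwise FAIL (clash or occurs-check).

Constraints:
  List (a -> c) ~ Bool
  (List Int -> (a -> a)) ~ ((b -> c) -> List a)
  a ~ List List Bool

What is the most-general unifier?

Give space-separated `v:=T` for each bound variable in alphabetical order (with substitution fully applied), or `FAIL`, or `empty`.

step 1: unify List (a -> c) ~ Bool  [subst: {-} | 2 pending]
  clash: List (a -> c) vs Bool

Answer: FAIL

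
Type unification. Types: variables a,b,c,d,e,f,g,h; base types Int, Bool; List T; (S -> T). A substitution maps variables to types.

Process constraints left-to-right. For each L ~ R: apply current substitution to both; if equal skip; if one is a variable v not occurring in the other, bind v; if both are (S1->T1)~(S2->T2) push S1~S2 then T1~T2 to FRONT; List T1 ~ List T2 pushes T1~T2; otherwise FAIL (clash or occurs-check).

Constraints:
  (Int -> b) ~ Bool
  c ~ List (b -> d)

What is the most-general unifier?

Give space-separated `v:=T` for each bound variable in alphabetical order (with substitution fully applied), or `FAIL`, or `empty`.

step 1: unify (Int -> b) ~ Bool  [subst: {-} | 1 pending]
  clash: (Int -> b) vs Bool

Answer: FAIL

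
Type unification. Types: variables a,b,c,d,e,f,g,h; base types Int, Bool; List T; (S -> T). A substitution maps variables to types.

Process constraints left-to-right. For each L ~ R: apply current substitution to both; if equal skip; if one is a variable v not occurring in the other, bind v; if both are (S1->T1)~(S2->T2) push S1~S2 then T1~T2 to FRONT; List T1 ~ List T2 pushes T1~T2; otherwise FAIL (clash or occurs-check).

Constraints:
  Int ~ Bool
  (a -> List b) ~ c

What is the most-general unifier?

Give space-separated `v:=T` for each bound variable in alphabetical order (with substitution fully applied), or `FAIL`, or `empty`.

Answer: FAIL

Derivation:
step 1: unify Int ~ Bool  [subst: {-} | 1 pending]
  clash: Int vs Bool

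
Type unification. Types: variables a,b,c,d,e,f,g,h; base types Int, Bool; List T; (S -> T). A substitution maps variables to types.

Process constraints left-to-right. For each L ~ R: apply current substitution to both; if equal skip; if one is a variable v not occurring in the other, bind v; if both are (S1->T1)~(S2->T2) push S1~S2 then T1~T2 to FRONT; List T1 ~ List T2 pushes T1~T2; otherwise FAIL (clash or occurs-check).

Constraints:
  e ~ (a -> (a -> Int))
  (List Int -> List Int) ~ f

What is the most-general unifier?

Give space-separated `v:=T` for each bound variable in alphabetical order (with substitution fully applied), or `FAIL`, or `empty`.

step 1: unify e ~ (a -> (a -> Int))  [subst: {-} | 1 pending]
  bind e := (a -> (a -> Int))
step 2: unify (List Int -> List Int) ~ f  [subst: {e:=(a -> (a -> Int))} | 0 pending]
  bind f := (List Int -> List Int)

Answer: e:=(a -> (a -> Int)) f:=(List Int -> List Int)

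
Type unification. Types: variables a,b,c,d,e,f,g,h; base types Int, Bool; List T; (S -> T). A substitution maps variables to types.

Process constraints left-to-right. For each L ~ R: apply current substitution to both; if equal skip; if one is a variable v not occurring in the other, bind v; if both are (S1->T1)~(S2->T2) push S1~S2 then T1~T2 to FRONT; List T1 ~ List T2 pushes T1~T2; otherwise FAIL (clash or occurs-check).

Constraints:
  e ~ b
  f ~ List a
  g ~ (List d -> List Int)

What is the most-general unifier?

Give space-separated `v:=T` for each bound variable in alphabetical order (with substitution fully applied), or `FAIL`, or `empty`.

Answer: e:=b f:=List a g:=(List d -> List Int)

Derivation:
step 1: unify e ~ b  [subst: {-} | 2 pending]
  bind e := b
step 2: unify f ~ List a  [subst: {e:=b} | 1 pending]
  bind f := List a
step 3: unify g ~ (List d -> List Int)  [subst: {e:=b, f:=List a} | 0 pending]
  bind g := (List d -> List Int)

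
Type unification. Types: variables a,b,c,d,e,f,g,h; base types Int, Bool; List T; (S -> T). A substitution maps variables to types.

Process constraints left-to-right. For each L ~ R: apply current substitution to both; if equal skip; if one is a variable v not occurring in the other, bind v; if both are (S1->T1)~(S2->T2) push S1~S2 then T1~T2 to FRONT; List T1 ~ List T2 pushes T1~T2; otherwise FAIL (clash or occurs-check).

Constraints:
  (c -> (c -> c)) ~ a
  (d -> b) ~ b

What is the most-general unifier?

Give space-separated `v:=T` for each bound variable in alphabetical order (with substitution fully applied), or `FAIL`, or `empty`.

Answer: FAIL

Derivation:
step 1: unify (c -> (c -> c)) ~ a  [subst: {-} | 1 pending]
  bind a := (c -> (c -> c))
step 2: unify (d -> b) ~ b  [subst: {a:=(c -> (c -> c))} | 0 pending]
  occurs-check fail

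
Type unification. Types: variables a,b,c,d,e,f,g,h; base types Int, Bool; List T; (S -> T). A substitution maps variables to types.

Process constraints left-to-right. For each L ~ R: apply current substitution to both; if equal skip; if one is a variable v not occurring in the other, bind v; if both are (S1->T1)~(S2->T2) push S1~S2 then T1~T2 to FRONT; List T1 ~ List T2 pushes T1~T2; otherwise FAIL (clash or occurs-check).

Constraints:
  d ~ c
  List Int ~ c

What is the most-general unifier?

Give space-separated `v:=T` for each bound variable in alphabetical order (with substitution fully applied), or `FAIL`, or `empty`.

Answer: c:=List Int d:=List Int

Derivation:
step 1: unify d ~ c  [subst: {-} | 1 pending]
  bind d := c
step 2: unify List Int ~ c  [subst: {d:=c} | 0 pending]
  bind c := List Int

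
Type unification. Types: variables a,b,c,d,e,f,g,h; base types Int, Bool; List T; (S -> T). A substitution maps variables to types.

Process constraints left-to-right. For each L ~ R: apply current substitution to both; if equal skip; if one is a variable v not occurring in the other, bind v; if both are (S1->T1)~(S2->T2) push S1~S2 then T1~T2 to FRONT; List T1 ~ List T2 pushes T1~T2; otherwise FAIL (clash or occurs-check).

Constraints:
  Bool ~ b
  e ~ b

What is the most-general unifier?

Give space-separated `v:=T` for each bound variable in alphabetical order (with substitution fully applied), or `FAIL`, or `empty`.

Answer: b:=Bool e:=Bool

Derivation:
step 1: unify Bool ~ b  [subst: {-} | 1 pending]
  bind b := Bool
step 2: unify e ~ Bool  [subst: {b:=Bool} | 0 pending]
  bind e := Bool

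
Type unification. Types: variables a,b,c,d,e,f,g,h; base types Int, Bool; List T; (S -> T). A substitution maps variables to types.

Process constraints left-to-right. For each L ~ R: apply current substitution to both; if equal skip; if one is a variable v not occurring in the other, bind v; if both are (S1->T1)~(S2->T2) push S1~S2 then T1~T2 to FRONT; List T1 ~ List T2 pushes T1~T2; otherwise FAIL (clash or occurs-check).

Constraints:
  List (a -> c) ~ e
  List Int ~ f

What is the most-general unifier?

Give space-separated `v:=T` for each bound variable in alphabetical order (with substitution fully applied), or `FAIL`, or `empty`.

Answer: e:=List (a -> c) f:=List Int

Derivation:
step 1: unify List (a -> c) ~ e  [subst: {-} | 1 pending]
  bind e := List (a -> c)
step 2: unify List Int ~ f  [subst: {e:=List (a -> c)} | 0 pending]
  bind f := List Int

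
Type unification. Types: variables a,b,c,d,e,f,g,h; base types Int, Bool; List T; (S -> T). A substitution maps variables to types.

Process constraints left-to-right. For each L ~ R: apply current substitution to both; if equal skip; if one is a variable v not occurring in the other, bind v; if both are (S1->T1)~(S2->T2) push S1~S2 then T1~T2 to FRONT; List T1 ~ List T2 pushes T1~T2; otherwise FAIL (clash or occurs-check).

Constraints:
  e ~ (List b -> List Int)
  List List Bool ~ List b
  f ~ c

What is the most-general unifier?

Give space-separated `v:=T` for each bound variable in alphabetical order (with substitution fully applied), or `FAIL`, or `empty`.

step 1: unify e ~ (List b -> List Int)  [subst: {-} | 2 pending]
  bind e := (List b -> List Int)
step 2: unify List List Bool ~ List b  [subst: {e:=(List b -> List Int)} | 1 pending]
  -> decompose List: push List Bool~b
step 3: unify List Bool ~ b  [subst: {e:=(List b -> List Int)} | 1 pending]
  bind b := List Bool
step 4: unify f ~ c  [subst: {e:=(List b -> List Int), b:=List Bool} | 0 pending]
  bind f := c

Answer: b:=List Bool e:=(List List Bool -> List Int) f:=c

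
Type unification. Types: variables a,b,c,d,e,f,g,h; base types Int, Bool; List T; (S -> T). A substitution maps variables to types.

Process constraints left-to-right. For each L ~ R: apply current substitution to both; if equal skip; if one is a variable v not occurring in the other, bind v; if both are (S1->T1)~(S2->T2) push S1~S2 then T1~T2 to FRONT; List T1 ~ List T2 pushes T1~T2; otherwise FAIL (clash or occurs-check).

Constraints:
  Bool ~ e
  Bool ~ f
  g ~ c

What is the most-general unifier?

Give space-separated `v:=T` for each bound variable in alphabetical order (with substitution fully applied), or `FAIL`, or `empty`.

step 1: unify Bool ~ e  [subst: {-} | 2 pending]
  bind e := Bool
step 2: unify Bool ~ f  [subst: {e:=Bool} | 1 pending]
  bind f := Bool
step 3: unify g ~ c  [subst: {e:=Bool, f:=Bool} | 0 pending]
  bind g := c

Answer: e:=Bool f:=Bool g:=c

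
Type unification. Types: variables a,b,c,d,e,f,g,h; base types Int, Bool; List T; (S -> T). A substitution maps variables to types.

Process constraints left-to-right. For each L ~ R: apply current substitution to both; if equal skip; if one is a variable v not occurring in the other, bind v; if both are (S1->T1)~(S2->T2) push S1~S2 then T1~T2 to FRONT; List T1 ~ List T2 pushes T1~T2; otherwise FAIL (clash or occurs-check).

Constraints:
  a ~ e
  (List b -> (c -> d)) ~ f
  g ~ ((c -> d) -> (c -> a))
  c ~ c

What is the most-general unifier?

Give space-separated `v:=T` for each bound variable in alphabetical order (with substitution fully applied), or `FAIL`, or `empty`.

step 1: unify a ~ e  [subst: {-} | 3 pending]
  bind a := e
step 2: unify (List b -> (c -> d)) ~ f  [subst: {a:=e} | 2 pending]
  bind f := (List b -> (c -> d))
step 3: unify g ~ ((c -> d) -> (c -> e))  [subst: {a:=e, f:=(List b -> (c -> d))} | 1 pending]
  bind g := ((c -> d) -> (c -> e))
step 4: unify c ~ c  [subst: {a:=e, f:=(List b -> (c -> d)), g:=((c -> d) -> (c -> e))} | 0 pending]
  -> identical, skip

Answer: a:=e f:=(List b -> (c -> d)) g:=((c -> d) -> (c -> e))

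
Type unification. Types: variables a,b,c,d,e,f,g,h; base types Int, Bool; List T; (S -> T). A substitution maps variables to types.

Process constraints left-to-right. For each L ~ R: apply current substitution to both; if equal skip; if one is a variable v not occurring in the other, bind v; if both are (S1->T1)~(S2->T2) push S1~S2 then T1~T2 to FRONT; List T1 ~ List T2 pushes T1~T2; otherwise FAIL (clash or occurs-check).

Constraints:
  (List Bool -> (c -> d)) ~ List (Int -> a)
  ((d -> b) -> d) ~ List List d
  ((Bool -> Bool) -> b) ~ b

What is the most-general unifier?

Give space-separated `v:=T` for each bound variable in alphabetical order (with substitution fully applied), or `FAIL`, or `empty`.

Answer: FAIL

Derivation:
step 1: unify (List Bool -> (c -> d)) ~ List (Int -> a)  [subst: {-} | 2 pending]
  clash: (List Bool -> (c -> d)) vs List (Int -> a)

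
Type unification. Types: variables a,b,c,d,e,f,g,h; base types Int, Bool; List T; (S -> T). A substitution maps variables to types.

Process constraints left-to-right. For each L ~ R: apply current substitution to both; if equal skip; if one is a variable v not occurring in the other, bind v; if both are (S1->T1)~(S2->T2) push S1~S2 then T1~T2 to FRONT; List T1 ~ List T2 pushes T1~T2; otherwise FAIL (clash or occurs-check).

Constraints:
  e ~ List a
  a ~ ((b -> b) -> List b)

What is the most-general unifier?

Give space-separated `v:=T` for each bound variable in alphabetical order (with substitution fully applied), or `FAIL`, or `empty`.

Answer: a:=((b -> b) -> List b) e:=List ((b -> b) -> List b)

Derivation:
step 1: unify e ~ List a  [subst: {-} | 1 pending]
  bind e := List a
step 2: unify a ~ ((b -> b) -> List b)  [subst: {e:=List a} | 0 pending]
  bind a := ((b -> b) -> List b)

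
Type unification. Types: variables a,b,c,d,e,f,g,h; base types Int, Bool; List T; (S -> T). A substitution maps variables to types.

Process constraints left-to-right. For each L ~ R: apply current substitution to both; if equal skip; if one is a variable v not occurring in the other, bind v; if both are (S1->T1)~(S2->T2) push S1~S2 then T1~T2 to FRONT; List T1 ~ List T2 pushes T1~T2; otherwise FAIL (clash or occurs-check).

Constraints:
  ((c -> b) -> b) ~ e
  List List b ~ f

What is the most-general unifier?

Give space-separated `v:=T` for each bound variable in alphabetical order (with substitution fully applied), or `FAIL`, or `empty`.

Answer: e:=((c -> b) -> b) f:=List List b

Derivation:
step 1: unify ((c -> b) -> b) ~ e  [subst: {-} | 1 pending]
  bind e := ((c -> b) -> b)
step 2: unify List List b ~ f  [subst: {e:=((c -> b) -> b)} | 0 pending]
  bind f := List List b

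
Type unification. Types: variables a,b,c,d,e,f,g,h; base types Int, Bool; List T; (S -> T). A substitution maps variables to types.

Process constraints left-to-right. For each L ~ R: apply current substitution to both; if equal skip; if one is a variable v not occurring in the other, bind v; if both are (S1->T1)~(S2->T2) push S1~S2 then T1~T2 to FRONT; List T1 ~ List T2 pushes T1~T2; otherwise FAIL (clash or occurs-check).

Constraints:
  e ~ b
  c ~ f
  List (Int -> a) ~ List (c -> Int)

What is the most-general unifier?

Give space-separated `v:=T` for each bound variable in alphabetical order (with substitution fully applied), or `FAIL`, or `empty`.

step 1: unify e ~ b  [subst: {-} | 2 pending]
  bind e := b
step 2: unify c ~ f  [subst: {e:=b} | 1 pending]
  bind c := f
step 3: unify List (Int -> a) ~ List (f -> Int)  [subst: {e:=b, c:=f} | 0 pending]
  -> decompose List: push (Int -> a)~(f -> Int)
step 4: unify (Int -> a) ~ (f -> Int)  [subst: {e:=b, c:=f} | 0 pending]
  -> decompose arrow: push Int~f, a~Int
step 5: unify Int ~ f  [subst: {e:=b, c:=f} | 1 pending]
  bind f := Int
step 6: unify a ~ Int  [subst: {e:=b, c:=f, f:=Int} | 0 pending]
  bind a := Int

Answer: a:=Int c:=Int e:=b f:=Int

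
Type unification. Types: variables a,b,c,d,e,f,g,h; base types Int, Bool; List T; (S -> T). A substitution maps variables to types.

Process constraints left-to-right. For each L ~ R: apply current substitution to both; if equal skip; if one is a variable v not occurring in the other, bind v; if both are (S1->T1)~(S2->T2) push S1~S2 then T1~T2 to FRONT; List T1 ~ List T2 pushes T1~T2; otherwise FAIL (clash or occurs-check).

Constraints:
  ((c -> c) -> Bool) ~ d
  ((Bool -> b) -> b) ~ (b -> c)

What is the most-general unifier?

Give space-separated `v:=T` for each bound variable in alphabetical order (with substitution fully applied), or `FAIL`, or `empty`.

step 1: unify ((c -> c) -> Bool) ~ d  [subst: {-} | 1 pending]
  bind d := ((c -> c) -> Bool)
step 2: unify ((Bool -> b) -> b) ~ (b -> c)  [subst: {d:=((c -> c) -> Bool)} | 0 pending]
  -> decompose arrow: push (Bool -> b)~b, b~c
step 3: unify (Bool -> b) ~ b  [subst: {d:=((c -> c) -> Bool)} | 1 pending]
  occurs-check fail

Answer: FAIL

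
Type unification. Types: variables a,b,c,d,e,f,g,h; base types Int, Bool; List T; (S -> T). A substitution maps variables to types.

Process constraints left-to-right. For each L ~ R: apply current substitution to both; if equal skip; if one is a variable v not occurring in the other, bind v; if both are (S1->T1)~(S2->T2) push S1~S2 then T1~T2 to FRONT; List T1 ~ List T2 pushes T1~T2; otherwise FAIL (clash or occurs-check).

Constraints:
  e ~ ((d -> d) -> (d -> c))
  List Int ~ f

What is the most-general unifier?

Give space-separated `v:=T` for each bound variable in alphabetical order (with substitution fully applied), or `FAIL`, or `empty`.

step 1: unify e ~ ((d -> d) -> (d -> c))  [subst: {-} | 1 pending]
  bind e := ((d -> d) -> (d -> c))
step 2: unify List Int ~ f  [subst: {e:=((d -> d) -> (d -> c))} | 0 pending]
  bind f := List Int

Answer: e:=((d -> d) -> (d -> c)) f:=List Int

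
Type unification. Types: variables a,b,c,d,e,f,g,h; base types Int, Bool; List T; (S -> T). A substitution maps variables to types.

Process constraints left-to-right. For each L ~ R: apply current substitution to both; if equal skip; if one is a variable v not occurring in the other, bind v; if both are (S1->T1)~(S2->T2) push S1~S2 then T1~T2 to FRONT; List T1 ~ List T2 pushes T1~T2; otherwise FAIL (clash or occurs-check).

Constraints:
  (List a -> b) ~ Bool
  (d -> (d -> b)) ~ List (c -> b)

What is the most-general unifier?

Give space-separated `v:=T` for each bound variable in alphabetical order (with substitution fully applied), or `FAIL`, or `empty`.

Answer: FAIL

Derivation:
step 1: unify (List a -> b) ~ Bool  [subst: {-} | 1 pending]
  clash: (List a -> b) vs Bool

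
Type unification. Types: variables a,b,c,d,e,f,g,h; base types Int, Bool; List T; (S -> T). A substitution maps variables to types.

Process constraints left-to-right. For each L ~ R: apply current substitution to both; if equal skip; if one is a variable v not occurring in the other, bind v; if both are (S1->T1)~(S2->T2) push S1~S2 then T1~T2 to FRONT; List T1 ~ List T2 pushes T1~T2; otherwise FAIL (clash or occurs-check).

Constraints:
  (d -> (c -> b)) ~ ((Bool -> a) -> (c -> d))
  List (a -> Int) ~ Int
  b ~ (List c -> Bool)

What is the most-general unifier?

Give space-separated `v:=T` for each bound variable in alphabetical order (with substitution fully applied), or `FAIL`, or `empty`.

Answer: FAIL

Derivation:
step 1: unify (d -> (c -> b)) ~ ((Bool -> a) -> (c -> d))  [subst: {-} | 2 pending]
  -> decompose arrow: push d~(Bool -> a), (c -> b)~(c -> d)
step 2: unify d ~ (Bool -> a)  [subst: {-} | 3 pending]
  bind d := (Bool -> a)
step 3: unify (c -> b) ~ (c -> (Bool -> a))  [subst: {d:=(Bool -> a)} | 2 pending]
  -> decompose arrow: push c~c, b~(Bool -> a)
step 4: unify c ~ c  [subst: {d:=(Bool -> a)} | 3 pending]
  -> identical, skip
step 5: unify b ~ (Bool -> a)  [subst: {d:=(Bool -> a)} | 2 pending]
  bind b := (Bool -> a)
step 6: unify List (a -> Int) ~ Int  [subst: {d:=(Bool -> a), b:=(Bool -> a)} | 1 pending]
  clash: List (a -> Int) vs Int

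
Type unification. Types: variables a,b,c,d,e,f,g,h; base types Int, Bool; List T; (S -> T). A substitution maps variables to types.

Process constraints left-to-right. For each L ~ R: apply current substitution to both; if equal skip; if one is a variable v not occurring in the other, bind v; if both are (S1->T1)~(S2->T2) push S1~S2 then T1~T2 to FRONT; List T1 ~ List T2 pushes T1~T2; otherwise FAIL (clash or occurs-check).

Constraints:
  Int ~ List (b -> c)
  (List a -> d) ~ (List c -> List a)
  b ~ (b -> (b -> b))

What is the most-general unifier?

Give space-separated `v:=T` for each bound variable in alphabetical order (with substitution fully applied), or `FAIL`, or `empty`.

step 1: unify Int ~ List (b -> c)  [subst: {-} | 2 pending]
  clash: Int vs List (b -> c)

Answer: FAIL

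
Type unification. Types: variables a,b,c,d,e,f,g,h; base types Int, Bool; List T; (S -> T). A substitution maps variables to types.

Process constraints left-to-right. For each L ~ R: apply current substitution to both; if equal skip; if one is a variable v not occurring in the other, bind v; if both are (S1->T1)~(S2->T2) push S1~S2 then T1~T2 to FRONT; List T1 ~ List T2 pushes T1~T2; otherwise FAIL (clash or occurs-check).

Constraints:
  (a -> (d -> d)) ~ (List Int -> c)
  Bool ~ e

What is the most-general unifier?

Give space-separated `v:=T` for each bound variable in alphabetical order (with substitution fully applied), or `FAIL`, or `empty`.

Answer: a:=List Int c:=(d -> d) e:=Bool

Derivation:
step 1: unify (a -> (d -> d)) ~ (List Int -> c)  [subst: {-} | 1 pending]
  -> decompose arrow: push a~List Int, (d -> d)~c
step 2: unify a ~ List Int  [subst: {-} | 2 pending]
  bind a := List Int
step 3: unify (d -> d) ~ c  [subst: {a:=List Int} | 1 pending]
  bind c := (d -> d)
step 4: unify Bool ~ e  [subst: {a:=List Int, c:=(d -> d)} | 0 pending]
  bind e := Bool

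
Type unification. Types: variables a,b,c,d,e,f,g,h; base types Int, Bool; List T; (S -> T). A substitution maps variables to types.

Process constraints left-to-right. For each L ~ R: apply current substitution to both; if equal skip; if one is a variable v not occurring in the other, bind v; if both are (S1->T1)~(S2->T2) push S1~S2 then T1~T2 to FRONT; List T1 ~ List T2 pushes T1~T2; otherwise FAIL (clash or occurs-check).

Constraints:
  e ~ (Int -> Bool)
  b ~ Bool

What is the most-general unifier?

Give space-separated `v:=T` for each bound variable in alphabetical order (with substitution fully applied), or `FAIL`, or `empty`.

step 1: unify e ~ (Int -> Bool)  [subst: {-} | 1 pending]
  bind e := (Int -> Bool)
step 2: unify b ~ Bool  [subst: {e:=(Int -> Bool)} | 0 pending]
  bind b := Bool

Answer: b:=Bool e:=(Int -> Bool)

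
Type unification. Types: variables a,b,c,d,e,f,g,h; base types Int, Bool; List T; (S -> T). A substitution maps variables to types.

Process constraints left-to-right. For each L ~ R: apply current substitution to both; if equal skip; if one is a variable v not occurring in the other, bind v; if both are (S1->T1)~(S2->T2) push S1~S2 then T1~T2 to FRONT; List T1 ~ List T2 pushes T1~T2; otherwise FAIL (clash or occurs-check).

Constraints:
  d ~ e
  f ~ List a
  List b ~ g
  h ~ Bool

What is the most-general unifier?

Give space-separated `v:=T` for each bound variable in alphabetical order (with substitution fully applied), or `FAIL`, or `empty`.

Answer: d:=e f:=List a g:=List b h:=Bool

Derivation:
step 1: unify d ~ e  [subst: {-} | 3 pending]
  bind d := e
step 2: unify f ~ List a  [subst: {d:=e} | 2 pending]
  bind f := List a
step 3: unify List b ~ g  [subst: {d:=e, f:=List a} | 1 pending]
  bind g := List b
step 4: unify h ~ Bool  [subst: {d:=e, f:=List a, g:=List b} | 0 pending]
  bind h := Bool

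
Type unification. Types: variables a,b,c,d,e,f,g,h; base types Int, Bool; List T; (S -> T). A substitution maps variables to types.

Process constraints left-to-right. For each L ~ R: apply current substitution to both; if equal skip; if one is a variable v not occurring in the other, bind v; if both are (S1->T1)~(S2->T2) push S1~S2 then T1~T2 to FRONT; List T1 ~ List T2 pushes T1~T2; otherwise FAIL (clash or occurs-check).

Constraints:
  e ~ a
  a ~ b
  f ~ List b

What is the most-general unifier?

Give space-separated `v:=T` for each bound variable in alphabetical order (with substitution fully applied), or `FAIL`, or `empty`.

step 1: unify e ~ a  [subst: {-} | 2 pending]
  bind e := a
step 2: unify a ~ b  [subst: {e:=a} | 1 pending]
  bind a := b
step 3: unify f ~ List b  [subst: {e:=a, a:=b} | 0 pending]
  bind f := List b

Answer: a:=b e:=b f:=List b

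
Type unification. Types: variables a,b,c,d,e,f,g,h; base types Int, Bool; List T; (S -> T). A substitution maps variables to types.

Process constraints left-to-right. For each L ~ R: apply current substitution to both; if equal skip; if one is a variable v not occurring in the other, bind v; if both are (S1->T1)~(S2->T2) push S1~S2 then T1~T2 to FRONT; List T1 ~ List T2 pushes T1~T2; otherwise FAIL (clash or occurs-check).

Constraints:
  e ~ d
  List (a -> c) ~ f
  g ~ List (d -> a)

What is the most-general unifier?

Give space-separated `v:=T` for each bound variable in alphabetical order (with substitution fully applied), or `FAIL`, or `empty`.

Answer: e:=d f:=List (a -> c) g:=List (d -> a)

Derivation:
step 1: unify e ~ d  [subst: {-} | 2 pending]
  bind e := d
step 2: unify List (a -> c) ~ f  [subst: {e:=d} | 1 pending]
  bind f := List (a -> c)
step 3: unify g ~ List (d -> a)  [subst: {e:=d, f:=List (a -> c)} | 0 pending]
  bind g := List (d -> a)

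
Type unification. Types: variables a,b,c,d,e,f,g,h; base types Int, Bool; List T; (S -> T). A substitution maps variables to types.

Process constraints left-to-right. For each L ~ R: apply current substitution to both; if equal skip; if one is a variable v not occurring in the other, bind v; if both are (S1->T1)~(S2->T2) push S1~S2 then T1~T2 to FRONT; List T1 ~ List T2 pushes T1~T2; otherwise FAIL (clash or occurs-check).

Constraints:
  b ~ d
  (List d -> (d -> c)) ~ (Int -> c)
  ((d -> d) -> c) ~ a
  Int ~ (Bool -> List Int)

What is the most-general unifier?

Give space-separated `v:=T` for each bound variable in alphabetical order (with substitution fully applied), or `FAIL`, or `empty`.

step 1: unify b ~ d  [subst: {-} | 3 pending]
  bind b := d
step 2: unify (List d -> (d -> c)) ~ (Int -> c)  [subst: {b:=d} | 2 pending]
  -> decompose arrow: push List d~Int, (d -> c)~c
step 3: unify List d ~ Int  [subst: {b:=d} | 3 pending]
  clash: List d vs Int

Answer: FAIL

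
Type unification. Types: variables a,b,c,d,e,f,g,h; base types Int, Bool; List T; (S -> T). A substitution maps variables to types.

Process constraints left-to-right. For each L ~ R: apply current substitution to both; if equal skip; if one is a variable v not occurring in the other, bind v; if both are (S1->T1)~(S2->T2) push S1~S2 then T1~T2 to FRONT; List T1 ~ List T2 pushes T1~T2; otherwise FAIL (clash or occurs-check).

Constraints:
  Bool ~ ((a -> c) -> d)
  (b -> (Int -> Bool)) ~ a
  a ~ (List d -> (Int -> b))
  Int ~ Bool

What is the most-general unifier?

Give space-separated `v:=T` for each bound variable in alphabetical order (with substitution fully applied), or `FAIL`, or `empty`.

Answer: FAIL

Derivation:
step 1: unify Bool ~ ((a -> c) -> d)  [subst: {-} | 3 pending]
  clash: Bool vs ((a -> c) -> d)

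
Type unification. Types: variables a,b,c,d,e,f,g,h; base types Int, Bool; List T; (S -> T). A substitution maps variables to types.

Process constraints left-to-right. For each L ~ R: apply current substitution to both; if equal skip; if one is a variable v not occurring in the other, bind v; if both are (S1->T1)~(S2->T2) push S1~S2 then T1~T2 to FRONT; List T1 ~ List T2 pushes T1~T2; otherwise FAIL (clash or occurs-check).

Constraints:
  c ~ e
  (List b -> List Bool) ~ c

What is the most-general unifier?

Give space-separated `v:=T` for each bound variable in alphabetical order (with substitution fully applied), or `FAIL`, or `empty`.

step 1: unify c ~ e  [subst: {-} | 1 pending]
  bind c := e
step 2: unify (List b -> List Bool) ~ e  [subst: {c:=e} | 0 pending]
  bind e := (List b -> List Bool)

Answer: c:=(List b -> List Bool) e:=(List b -> List Bool)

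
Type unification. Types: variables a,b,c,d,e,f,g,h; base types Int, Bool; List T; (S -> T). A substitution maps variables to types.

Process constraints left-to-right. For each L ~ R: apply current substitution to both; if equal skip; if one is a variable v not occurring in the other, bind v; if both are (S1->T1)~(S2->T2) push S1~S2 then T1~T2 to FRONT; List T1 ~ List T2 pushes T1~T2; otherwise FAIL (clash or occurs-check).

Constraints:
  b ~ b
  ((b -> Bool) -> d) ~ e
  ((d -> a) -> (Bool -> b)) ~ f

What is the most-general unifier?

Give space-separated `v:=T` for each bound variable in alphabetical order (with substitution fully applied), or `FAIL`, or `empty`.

step 1: unify b ~ b  [subst: {-} | 2 pending]
  -> identical, skip
step 2: unify ((b -> Bool) -> d) ~ e  [subst: {-} | 1 pending]
  bind e := ((b -> Bool) -> d)
step 3: unify ((d -> a) -> (Bool -> b)) ~ f  [subst: {e:=((b -> Bool) -> d)} | 0 pending]
  bind f := ((d -> a) -> (Bool -> b))

Answer: e:=((b -> Bool) -> d) f:=((d -> a) -> (Bool -> b))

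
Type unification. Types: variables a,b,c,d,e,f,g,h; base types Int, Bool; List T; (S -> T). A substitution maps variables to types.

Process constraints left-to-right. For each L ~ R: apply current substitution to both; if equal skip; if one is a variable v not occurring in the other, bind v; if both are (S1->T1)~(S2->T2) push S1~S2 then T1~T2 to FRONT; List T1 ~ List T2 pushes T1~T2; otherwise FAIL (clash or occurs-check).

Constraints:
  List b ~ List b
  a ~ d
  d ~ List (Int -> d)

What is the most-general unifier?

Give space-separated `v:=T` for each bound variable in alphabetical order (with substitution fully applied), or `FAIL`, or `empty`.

Answer: FAIL

Derivation:
step 1: unify List b ~ List b  [subst: {-} | 2 pending]
  -> identical, skip
step 2: unify a ~ d  [subst: {-} | 1 pending]
  bind a := d
step 3: unify d ~ List (Int -> d)  [subst: {a:=d} | 0 pending]
  occurs-check fail: d in List (Int -> d)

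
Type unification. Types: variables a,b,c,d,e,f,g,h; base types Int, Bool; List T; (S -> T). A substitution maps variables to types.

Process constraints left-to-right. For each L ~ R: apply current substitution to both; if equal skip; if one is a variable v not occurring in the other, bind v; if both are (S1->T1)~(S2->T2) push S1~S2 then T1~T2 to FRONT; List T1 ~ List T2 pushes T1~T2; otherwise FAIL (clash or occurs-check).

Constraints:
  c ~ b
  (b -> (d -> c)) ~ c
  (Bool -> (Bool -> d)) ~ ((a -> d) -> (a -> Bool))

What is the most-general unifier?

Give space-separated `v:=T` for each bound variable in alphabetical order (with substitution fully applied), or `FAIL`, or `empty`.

step 1: unify c ~ b  [subst: {-} | 2 pending]
  bind c := b
step 2: unify (b -> (d -> b)) ~ b  [subst: {c:=b} | 1 pending]
  occurs-check fail

Answer: FAIL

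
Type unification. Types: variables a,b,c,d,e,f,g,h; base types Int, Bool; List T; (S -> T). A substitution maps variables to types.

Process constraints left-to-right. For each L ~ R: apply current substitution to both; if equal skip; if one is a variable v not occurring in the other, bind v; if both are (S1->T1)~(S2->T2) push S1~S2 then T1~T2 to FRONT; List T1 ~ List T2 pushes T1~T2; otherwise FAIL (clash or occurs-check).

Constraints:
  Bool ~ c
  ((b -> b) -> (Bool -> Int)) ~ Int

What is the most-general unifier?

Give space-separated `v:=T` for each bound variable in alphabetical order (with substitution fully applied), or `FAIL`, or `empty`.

step 1: unify Bool ~ c  [subst: {-} | 1 pending]
  bind c := Bool
step 2: unify ((b -> b) -> (Bool -> Int)) ~ Int  [subst: {c:=Bool} | 0 pending]
  clash: ((b -> b) -> (Bool -> Int)) vs Int

Answer: FAIL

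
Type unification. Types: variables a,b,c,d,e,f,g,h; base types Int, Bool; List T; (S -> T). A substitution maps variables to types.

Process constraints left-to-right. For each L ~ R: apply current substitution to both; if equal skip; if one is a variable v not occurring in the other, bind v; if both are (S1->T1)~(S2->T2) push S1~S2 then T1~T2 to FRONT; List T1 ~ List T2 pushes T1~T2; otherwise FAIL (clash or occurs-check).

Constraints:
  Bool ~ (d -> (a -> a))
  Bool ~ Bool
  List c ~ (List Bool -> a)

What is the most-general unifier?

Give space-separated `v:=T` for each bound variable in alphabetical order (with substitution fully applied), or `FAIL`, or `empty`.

step 1: unify Bool ~ (d -> (a -> a))  [subst: {-} | 2 pending]
  clash: Bool vs (d -> (a -> a))

Answer: FAIL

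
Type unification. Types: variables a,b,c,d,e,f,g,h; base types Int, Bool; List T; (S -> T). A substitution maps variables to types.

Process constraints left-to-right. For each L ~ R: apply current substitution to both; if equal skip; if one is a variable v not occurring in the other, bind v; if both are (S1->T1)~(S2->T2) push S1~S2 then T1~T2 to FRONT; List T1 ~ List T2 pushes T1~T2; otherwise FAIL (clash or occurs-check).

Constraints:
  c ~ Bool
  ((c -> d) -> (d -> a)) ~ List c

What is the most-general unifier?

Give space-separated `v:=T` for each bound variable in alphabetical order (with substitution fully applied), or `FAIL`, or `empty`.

step 1: unify c ~ Bool  [subst: {-} | 1 pending]
  bind c := Bool
step 2: unify ((Bool -> d) -> (d -> a)) ~ List Bool  [subst: {c:=Bool} | 0 pending]
  clash: ((Bool -> d) -> (d -> a)) vs List Bool

Answer: FAIL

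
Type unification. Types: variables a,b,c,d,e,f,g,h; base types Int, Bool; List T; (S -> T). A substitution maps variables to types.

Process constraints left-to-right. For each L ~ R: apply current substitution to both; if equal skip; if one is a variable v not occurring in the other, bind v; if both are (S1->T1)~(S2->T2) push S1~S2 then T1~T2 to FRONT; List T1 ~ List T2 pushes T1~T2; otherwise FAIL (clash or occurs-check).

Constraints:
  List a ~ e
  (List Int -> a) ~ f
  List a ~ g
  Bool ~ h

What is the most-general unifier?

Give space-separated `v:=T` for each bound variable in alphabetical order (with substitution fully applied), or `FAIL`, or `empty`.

step 1: unify List a ~ e  [subst: {-} | 3 pending]
  bind e := List a
step 2: unify (List Int -> a) ~ f  [subst: {e:=List a} | 2 pending]
  bind f := (List Int -> a)
step 3: unify List a ~ g  [subst: {e:=List a, f:=(List Int -> a)} | 1 pending]
  bind g := List a
step 4: unify Bool ~ h  [subst: {e:=List a, f:=(List Int -> a), g:=List a} | 0 pending]
  bind h := Bool

Answer: e:=List a f:=(List Int -> a) g:=List a h:=Bool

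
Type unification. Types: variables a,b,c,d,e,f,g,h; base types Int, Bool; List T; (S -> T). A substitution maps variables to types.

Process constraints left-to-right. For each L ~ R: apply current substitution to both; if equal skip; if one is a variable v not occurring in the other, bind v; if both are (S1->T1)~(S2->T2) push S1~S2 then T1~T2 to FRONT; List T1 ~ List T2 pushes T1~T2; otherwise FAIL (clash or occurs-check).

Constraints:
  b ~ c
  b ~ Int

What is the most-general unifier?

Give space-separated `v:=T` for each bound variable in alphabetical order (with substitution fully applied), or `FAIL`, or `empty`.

Answer: b:=Int c:=Int

Derivation:
step 1: unify b ~ c  [subst: {-} | 1 pending]
  bind b := c
step 2: unify c ~ Int  [subst: {b:=c} | 0 pending]
  bind c := Int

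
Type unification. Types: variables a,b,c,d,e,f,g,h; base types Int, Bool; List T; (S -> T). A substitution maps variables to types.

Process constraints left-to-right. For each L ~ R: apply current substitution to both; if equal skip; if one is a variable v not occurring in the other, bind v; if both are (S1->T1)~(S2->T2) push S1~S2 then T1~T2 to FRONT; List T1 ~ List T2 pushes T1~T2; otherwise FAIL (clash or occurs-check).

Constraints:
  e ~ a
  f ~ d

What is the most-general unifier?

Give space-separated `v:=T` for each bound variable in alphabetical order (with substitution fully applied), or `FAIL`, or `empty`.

Answer: e:=a f:=d

Derivation:
step 1: unify e ~ a  [subst: {-} | 1 pending]
  bind e := a
step 2: unify f ~ d  [subst: {e:=a} | 0 pending]
  bind f := d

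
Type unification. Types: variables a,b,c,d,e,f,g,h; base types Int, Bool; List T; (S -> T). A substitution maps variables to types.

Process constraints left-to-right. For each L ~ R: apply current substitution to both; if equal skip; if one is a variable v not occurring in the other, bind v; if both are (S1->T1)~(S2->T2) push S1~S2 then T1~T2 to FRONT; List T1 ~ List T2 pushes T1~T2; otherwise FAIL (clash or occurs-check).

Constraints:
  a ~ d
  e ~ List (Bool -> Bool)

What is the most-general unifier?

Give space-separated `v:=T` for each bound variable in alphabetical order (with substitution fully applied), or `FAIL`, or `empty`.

Answer: a:=d e:=List (Bool -> Bool)

Derivation:
step 1: unify a ~ d  [subst: {-} | 1 pending]
  bind a := d
step 2: unify e ~ List (Bool -> Bool)  [subst: {a:=d} | 0 pending]
  bind e := List (Bool -> Bool)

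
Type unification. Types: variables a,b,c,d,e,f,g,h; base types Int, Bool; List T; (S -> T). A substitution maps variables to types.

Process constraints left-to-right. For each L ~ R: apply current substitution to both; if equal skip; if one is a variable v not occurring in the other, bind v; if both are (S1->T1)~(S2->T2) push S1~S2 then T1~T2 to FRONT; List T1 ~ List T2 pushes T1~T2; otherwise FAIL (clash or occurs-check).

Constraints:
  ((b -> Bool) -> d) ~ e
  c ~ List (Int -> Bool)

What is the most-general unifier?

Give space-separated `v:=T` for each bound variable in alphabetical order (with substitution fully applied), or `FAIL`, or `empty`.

step 1: unify ((b -> Bool) -> d) ~ e  [subst: {-} | 1 pending]
  bind e := ((b -> Bool) -> d)
step 2: unify c ~ List (Int -> Bool)  [subst: {e:=((b -> Bool) -> d)} | 0 pending]
  bind c := List (Int -> Bool)

Answer: c:=List (Int -> Bool) e:=((b -> Bool) -> d)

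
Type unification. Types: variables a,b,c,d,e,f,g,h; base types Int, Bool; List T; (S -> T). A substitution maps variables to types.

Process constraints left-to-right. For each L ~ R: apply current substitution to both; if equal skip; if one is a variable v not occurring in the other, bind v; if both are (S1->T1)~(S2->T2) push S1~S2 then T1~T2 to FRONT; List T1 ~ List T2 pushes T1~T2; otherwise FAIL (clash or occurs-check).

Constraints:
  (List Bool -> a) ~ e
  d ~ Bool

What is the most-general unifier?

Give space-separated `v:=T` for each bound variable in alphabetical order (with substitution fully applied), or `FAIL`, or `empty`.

step 1: unify (List Bool -> a) ~ e  [subst: {-} | 1 pending]
  bind e := (List Bool -> a)
step 2: unify d ~ Bool  [subst: {e:=(List Bool -> a)} | 0 pending]
  bind d := Bool

Answer: d:=Bool e:=(List Bool -> a)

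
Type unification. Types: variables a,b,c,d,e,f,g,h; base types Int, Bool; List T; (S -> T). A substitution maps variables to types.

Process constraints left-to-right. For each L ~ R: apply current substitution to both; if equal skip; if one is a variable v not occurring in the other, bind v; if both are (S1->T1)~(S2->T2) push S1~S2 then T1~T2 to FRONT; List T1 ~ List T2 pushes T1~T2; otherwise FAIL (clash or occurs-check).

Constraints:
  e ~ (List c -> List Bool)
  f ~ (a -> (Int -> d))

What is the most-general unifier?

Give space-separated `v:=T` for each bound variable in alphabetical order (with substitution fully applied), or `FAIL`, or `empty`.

Answer: e:=(List c -> List Bool) f:=(a -> (Int -> d))

Derivation:
step 1: unify e ~ (List c -> List Bool)  [subst: {-} | 1 pending]
  bind e := (List c -> List Bool)
step 2: unify f ~ (a -> (Int -> d))  [subst: {e:=(List c -> List Bool)} | 0 pending]
  bind f := (a -> (Int -> d))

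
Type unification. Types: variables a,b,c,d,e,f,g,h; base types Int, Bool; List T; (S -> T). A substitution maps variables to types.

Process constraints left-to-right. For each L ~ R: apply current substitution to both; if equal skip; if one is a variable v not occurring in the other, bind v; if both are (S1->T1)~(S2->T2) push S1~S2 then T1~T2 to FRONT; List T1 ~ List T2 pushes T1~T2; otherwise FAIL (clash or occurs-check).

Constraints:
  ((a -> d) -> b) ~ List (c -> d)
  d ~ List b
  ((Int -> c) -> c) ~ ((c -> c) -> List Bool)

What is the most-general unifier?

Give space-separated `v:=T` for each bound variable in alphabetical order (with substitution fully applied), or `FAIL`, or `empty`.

step 1: unify ((a -> d) -> b) ~ List (c -> d)  [subst: {-} | 2 pending]
  clash: ((a -> d) -> b) vs List (c -> d)

Answer: FAIL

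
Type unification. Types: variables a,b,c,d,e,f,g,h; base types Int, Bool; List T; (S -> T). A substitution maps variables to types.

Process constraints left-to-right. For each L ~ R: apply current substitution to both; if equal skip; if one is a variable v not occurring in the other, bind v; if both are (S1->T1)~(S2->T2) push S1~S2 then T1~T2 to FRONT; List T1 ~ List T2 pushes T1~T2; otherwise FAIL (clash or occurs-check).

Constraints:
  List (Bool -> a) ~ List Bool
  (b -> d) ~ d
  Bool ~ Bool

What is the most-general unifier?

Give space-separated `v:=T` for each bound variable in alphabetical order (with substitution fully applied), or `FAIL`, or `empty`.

Answer: FAIL

Derivation:
step 1: unify List (Bool -> a) ~ List Bool  [subst: {-} | 2 pending]
  -> decompose List: push (Bool -> a)~Bool
step 2: unify (Bool -> a) ~ Bool  [subst: {-} | 2 pending]
  clash: (Bool -> a) vs Bool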